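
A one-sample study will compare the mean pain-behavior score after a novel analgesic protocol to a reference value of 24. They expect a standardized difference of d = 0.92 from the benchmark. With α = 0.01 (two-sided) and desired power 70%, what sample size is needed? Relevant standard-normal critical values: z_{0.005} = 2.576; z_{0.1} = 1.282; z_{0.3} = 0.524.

For a one-sample test: n = ((z_{α/2} + z_β) / d)².
z_{α/2} + z_β = 2.576 + 0.524 = 3.100.
n = (3.100 / 0.92)² = 3.370² = 11.35.
Round up.

n = 12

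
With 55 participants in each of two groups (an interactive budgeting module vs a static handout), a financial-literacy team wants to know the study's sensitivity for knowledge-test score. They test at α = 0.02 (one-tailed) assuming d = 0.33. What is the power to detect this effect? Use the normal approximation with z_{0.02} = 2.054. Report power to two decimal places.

power ≈ 0.37

For two equal groups, power = Φ(d·√(n/2) − z_{α}).
d·√(n/2) = 0.33 × √(55/2) = 0.33 × 5.244 = 1.731.
z_β = 1.731 − 2.054 = -0.323.
Power = Φ(-0.323) = 0.373.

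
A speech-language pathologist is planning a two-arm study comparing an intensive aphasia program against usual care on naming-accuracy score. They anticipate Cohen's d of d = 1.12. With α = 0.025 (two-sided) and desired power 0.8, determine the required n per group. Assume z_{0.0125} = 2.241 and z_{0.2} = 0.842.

n = 16 per group

For two independent groups with equal n: n = 2·((z_{α/2} + z_β) / d)².
z_{α/2} + z_β = 2.241 + 0.842 = 3.083.
n = 2 × (3.083 / 1.12)² = 2 × 2.753² = 2 × 7.58 = 15.2.
Round up to the next whole participant.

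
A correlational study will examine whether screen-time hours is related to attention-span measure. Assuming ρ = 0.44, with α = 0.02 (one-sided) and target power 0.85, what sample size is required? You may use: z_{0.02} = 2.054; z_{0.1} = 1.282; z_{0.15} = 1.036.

Fisher's z: C = ½·ln((1+r)/(1−r)) = ½·ln(2.5714) = 0.4722.
n = ((z_{α} + z_β)/C)² + 3.
(2.054 + 1.036) / 0.4722 = 3.090 / 0.4722 = 6.544.
n = 6.544² + 3 = 42.82 + 3 = 45.8.
Round up.

n = 46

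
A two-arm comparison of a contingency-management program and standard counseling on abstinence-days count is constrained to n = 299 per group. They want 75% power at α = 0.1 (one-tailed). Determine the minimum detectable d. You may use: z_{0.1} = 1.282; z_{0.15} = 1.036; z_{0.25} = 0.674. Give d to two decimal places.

d_min ≈ 0.16

For two independent groups of n = 299 each: d_min = (z_{α} + z_β)·√(2/n).
z-sum = 1.282 + 0.674 = 1.956.
d_min = 1.956 × √(2/299) = 1.956 × 0.0818 = 0.160.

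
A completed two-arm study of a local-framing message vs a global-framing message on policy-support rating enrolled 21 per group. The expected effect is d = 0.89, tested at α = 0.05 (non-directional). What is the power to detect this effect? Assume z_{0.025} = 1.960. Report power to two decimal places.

power ≈ 0.82

For two equal groups, power = Φ(d·√(n/2) − z_{α/2}).
d·√(n/2) = 0.89 × √(21/2) = 0.89 × 3.240 = 2.884.
z_β = 2.884 − 1.960 = 0.924.
Power = Φ(0.924) = 0.822.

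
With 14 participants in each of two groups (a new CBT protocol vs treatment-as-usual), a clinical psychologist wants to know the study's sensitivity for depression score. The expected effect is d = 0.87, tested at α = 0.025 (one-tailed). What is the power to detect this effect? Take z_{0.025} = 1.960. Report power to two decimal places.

For two equal groups, power = Φ(d·√(n/2) − z_{α}).
d·√(n/2) = 0.87 × √(14/2) = 0.87 × 2.646 = 2.302.
z_β = 2.302 − 1.960 = 0.342.
Power = Φ(0.342) = 0.634.

power ≈ 0.63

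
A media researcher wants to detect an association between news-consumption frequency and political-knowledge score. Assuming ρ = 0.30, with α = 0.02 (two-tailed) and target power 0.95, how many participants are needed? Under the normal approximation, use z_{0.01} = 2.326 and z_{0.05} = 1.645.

n = 168

Fisher's z: C = ½·ln((1+r)/(1−r)) = ½·ln(1.8571) = 0.3095.
n = ((z_{α/2} + z_β)/C)² + 3.
(2.326 + 1.645) / 0.3095 = 3.971 / 0.3095 = 12.830.
n = 12.830² + 3 = 164.62 + 3 = 167.6.
Round up.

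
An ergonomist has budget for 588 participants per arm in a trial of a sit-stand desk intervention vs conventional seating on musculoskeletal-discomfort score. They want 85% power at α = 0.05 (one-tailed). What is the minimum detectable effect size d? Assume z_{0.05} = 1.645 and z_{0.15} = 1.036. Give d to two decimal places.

For two independent groups of n = 588 each: d_min = (z_{α} + z_β)·√(2/n).
z-sum = 1.645 + 1.036 = 2.681.
d_min = 2.681 × √(2/588) = 2.681 × 0.0583 = 0.156.

d_min ≈ 0.16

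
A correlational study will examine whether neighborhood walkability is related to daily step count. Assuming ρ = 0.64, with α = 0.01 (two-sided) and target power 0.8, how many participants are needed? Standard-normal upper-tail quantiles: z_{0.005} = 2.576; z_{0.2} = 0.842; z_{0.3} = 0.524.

n = 24

Fisher's z: C = ½·ln((1+r)/(1−r)) = ½·ln(4.5556) = 0.7582.
n = ((z_{α/2} + z_β)/C)² + 3.
(2.576 + 0.842) / 0.7582 = 3.418 / 0.7582 = 4.508.
n = 4.508² + 3 = 20.32 + 3 = 23.3.
Round up.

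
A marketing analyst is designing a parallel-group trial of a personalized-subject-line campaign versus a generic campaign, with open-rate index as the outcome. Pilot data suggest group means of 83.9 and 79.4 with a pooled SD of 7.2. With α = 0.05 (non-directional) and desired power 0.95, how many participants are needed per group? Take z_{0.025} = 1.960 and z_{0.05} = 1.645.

Cohen's d = |M₁ − M₂| / SD_pooled = |83.9 − 79.4| / 7.2 = 4.5 / 7.2 = 0.625.
For two independent groups with equal n: n = 2·((z_{α/2} + z_β) / d)².
z_{α/2} + z_β = 1.960 + 1.645 = 3.605.
n = 2 × (3.605 / 0.625)² = 2 × 5.768² = 2 × 33.27 = 66.5.
Round up to the next whole participant.

n = 67 per group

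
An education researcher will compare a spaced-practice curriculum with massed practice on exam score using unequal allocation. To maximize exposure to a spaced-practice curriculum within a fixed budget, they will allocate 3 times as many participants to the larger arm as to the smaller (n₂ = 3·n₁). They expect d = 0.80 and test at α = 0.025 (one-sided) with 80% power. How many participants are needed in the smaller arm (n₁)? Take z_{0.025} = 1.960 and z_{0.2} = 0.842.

n₁ = 17

With allocation ratio k = n₂/n₁ = 3, Var(x̄₁−x̄₂) = σ²(1/n₁ + 1/(k·n₁)) = σ²·(k+1)/(k·n₁).
So n₁ = (1 + 1/k)·((z_{α} + z_β)/d)² = 1.333 × (2.802/0.80)².
n₁ = 1.333 × 12.27 = 16.4.
Round up: n₁ = 17, giving n₂ = 3 × 17 = 51.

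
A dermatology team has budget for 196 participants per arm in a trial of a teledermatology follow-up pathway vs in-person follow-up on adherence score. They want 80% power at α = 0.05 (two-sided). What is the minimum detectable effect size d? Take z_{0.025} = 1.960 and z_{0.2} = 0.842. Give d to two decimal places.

For two independent groups of n = 196 each: d_min = (z_{α/2} + z_β)·√(2/n).
z-sum = 1.960 + 0.842 = 2.802.
d_min = 2.802 × √(2/196) = 2.802 × 0.1010 = 0.283.

d_min ≈ 0.28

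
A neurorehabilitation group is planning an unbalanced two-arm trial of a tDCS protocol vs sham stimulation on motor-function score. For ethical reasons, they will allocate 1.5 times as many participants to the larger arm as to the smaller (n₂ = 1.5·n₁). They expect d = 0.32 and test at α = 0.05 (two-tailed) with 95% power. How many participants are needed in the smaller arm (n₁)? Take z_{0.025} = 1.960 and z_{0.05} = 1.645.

With allocation ratio k = n₂/n₁ = 1.5, Var(x̄₁−x̄₂) = σ²(1/n₁ + 1/(k·n₁)) = σ²·(k+1)/(k·n₁).
So n₁ = (1 + 1/k)·((z_{α/2} + z_β)/d)² = 1.667 × (3.605/0.32)².
n₁ = 1.667 × 126.91 = 211.5.
Round up: n₁ = 212, giving n₂ = 1.5 × 212 = 318.

n₁ = 212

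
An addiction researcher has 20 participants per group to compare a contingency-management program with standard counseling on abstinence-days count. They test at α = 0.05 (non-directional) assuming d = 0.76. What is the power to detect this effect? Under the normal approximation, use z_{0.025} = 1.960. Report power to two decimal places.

power ≈ 0.67

For two equal groups, power = Φ(d·√(n/2) − z_{α/2}).
d·√(n/2) = 0.76 × √(20/2) = 0.76 × 3.162 = 2.403.
z_β = 2.403 − 1.960 = 0.443.
Power = Φ(0.443) = 0.671.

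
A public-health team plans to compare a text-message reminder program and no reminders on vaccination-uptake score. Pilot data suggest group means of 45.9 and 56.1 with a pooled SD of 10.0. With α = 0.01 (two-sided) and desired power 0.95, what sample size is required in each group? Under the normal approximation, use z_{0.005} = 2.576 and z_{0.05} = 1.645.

n = 35 per group

Cohen's d = |M₁ − M₂| / SD_pooled = |45.9 − 56.1| / 10.0 = 10.2 / 10.0 = 1.020.
For two independent groups with equal n: n = 2·((z_{α/2} + z_β) / d)².
z_{α/2} + z_β = 2.576 + 1.645 = 4.221.
n = 2 × (4.221 / 1.020)² = 2 × 4.138² = 2 × 17.12 = 34.2.
Round up to the next whole participant.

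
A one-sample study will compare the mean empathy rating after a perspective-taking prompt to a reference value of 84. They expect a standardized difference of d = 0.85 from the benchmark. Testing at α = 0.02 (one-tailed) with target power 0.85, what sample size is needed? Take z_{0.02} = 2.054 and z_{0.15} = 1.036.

n = 14

For a one-sample test: n = ((z_{α} + z_β) / d)².
z_{α} + z_β = 2.054 + 1.036 = 3.090.
n = (3.090 / 0.85)² = 3.635² = 13.22.
Round up.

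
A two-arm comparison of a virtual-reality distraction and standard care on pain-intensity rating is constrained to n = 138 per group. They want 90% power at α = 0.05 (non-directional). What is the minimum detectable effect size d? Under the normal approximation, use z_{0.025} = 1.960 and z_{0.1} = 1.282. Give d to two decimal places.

d_min ≈ 0.39

For two independent groups of n = 138 each: d_min = (z_{α/2} + z_β)·√(2/n).
z-sum = 1.960 + 1.282 = 3.242.
d_min = 3.242 × √(2/138) = 3.242 × 0.1204 = 0.390.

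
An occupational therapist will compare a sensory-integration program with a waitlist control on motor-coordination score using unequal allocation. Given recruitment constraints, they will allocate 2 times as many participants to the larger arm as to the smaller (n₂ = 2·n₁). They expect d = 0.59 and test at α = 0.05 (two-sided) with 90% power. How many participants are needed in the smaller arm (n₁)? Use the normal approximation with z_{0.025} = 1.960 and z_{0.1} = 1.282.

n₁ = 46

With allocation ratio k = n₂/n₁ = 2, Var(x̄₁−x̄₂) = σ²(1/n₁ + 1/(k·n₁)) = σ²·(k+1)/(k·n₁).
So n₁ = (1 + 1/k)·((z_{α/2} + z_β)/d)² = 1.500 × (3.242/0.59)².
n₁ = 1.500 × 30.19 = 45.3.
Round up: n₁ = 46, giving n₂ = 2 × 46 = 92.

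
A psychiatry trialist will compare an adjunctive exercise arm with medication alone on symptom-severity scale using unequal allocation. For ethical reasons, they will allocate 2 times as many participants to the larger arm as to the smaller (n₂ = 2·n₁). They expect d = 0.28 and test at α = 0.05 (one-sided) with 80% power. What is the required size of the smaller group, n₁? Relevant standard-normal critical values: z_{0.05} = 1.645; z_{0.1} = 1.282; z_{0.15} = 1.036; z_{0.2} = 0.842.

n₁ = 119

With allocation ratio k = n₂/n₁ = 2, Var(x̄₁−x̄₂) = σ²(1/n₁ + 1/(k·n₁)) = σ²·(k+1)/(k·n₁).
So n₁ = (1 + 1/k)·((z_{α} + z_β)/d)² = 1.500 × (2.487/0.28)².
n₁ = 1.500 × 78.89 = 118.3.
Round up: n₁ = 119, giving n₂ = 2 × 119 = 238.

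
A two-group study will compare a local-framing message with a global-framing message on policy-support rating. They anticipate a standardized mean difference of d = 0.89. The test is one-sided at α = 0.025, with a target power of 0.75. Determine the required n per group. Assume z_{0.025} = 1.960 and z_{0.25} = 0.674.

For two independent groups with equal n: n = 2·((z_{α} + z_β) / d)².
z_{α} + z_β = 1.960 + 0.674 = 2.634.
n = 2 × (2.634 / 0.89)² = 2 × 2.960² = 2 × 8.76 = 17.5.
Round up to the next whole participant.

n = 18 per group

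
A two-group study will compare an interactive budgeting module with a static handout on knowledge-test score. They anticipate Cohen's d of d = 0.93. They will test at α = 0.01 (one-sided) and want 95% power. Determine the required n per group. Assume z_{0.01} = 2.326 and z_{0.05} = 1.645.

n = 37 per group

For two independent groups with equal n: n = 2·((z_{α} + z_β) / d)².
z_{α} + z_β = 2.326 + 1.645 = 3.971.
n = 2 × (3.971 / 0.93)² = 2 × 4.270² = 2 × 18.23 = 36.5.
Round up to the next whole participant.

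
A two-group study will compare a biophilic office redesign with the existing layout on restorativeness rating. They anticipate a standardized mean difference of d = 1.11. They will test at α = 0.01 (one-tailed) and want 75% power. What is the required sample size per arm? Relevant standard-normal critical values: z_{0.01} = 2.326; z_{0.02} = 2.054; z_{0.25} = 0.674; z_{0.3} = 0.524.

n = 15 per group

For two independent groups with equal n: n = 2·((z_{α} + z_β) / d)².
z_{α} + z_β = 2.326 + 0.674 = 3.000.
n = 2 × (3.000 / 1.11)² = 2 × 2.703² = 2 × 7.30 = 14.6.
Round up to the next whole participant.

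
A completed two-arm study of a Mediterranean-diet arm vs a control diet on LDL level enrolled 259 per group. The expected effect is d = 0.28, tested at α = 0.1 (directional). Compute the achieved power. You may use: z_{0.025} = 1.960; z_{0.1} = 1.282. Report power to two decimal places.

power ≈ 0.97

For two equal groups, power = Φ(d·√(n/2) − z_{α}).
d·√(n/2) = 0.28 × √(259/2) = 0.28 × 11.380 = 3.186.
z_β = 3.186 − 1.282 = 1.904.
Power = Φ(1.904) = 0.972.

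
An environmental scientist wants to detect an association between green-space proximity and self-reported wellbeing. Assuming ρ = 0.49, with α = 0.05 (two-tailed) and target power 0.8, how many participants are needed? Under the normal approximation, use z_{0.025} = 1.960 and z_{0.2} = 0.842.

n = 31

Fisher's z: C = ½·ln((1+r)/(1−r)) = ½·ln(2.9216) = 0.5361.
n = ((z_{α/2} + z_β)/C)² + 3.
(1.960 + 0.842) / 0.5361 = 2.802 / 0.5361 = 5.227.
n = 5.227² + 3 = 27.32 + 3 = 30.3.
Round up.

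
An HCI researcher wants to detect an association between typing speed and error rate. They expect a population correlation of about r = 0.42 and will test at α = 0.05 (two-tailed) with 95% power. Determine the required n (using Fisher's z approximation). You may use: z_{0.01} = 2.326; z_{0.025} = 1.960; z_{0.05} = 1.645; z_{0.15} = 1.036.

Fisher's z: C = ½·ln((1+r)/(1−r)) = ½·ln(2.4483) = 0.4477.
n = ((z_{α/2} + z_β)/C)² + 3.
(1.960 + 1.645) / 0.4477 = 3.605 / 0.4477 = 8.052.
n = 8.052² + 3 = 64.84 + 3 = 67.8.
Round up.

n = 68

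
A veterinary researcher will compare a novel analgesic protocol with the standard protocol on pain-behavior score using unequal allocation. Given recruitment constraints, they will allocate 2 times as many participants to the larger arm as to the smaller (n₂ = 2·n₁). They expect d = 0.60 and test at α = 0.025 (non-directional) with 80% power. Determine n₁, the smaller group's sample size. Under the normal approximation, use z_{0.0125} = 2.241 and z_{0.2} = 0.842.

With allocation ratio k = n₂/n₁ = 2, Var(x̄₁−x̄₂) = σ²(1/n₁ + 1/(k·n₁)) = σ²·(k+1)/(k·n₁).
So n₁ = (1 + 1/k)·((z_{α/2} + z_β)/d)² = 1.500 × (3.083/0.60)².
n₁ = 1.500 × 26.40 = 39.6.
Round up: n₁ = 40, giving n₂ = 2 × 40 = 80.

n₁ = 40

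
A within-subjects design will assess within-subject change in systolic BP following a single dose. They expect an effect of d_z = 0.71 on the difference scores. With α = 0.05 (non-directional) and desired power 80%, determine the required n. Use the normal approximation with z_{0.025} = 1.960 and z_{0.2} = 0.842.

For a paired (one-sample on differences) test: n = ((z_{α/2} + z_β) / d)².
z_{α/2} + z_β = 1.960 + 0.842 = 2.802.
n = (2.802 / 0.71)² = 3.946² = 15.57.
Round up.

n = 16 pairs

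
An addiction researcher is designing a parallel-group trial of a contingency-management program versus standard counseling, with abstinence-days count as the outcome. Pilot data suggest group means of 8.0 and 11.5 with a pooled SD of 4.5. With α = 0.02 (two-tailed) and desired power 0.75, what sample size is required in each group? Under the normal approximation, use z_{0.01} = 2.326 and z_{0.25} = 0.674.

Cohen's d = |M₁ − M₂| / SD_pooled = |8.0 − 11.5| / 4.5 = 3.5 / 4.5 = 0.778.
For two independent groups with equal n: n = 2·((z_{α/2} + z_β) / d)².
z_{α/2} + z_β = 2.326 + 0.674 = 3.000.
n = 2 × (3.000 / 0.778)² = 2 × 3.856² = 2 × 14.87 = 29.7.
Round up to the next whole participant.

n = 30 per group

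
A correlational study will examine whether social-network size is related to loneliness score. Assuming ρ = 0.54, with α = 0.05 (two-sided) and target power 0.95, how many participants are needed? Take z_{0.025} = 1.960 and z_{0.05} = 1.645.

n = 39

Fisher's z: C = ½·ln((1+r)/(1−r)) = ½·ln(3.3478) = 0.6042.
n = ((z_{α/2} + z_β)/C)² + 3.
(1.960 + 1.645) / 0.6042 = 3.605 / 0.6042 = 5.967.
n = 5.967² + 3 = 35.60 + 3 = 38.6.
Round up.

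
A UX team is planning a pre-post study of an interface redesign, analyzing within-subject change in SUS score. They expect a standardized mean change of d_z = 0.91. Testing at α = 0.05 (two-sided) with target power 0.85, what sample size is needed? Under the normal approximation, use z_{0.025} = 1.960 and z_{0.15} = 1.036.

n = 11 pairs

For a paired (one-sample on differences) test: n = ((z_{α/2} + z_β) / d)².
z_{α/2} + z_β = 1.960 + 1.036 = 2.996.
n = (2.996 / 0.91)² = 3.292² = 10.84.
Round up.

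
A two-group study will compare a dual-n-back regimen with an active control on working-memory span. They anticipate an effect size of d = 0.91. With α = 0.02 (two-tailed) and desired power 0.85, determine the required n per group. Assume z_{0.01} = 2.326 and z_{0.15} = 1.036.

n = 28 per group

For two independent groups with equal n: n = 2·((z_{α/2} + z_β) / d)².
z_{α/2} + z_β = 2.326 + 1.036 = 3.362.
n = 2 × (3.362 / 0.91)² = 2 × 3.695² = 2 × 13.65 = 27.3.
Round up to the next whole participant.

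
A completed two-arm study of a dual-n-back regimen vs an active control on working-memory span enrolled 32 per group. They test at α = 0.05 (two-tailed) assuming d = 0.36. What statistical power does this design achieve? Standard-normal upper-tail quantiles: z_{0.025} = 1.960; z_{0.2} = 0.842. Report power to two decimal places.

power ≈ 0.30

For two equal groups, power = Φ(d·√(n/2) − z_{α/2}).
d·√(n/2) = 0.36 × √(32/2) = 0.36 × 4.000 = 1.440.
z_β = 1.440 − 1.960 = -0.520.
Power = Φ(-0.520) = 0.302.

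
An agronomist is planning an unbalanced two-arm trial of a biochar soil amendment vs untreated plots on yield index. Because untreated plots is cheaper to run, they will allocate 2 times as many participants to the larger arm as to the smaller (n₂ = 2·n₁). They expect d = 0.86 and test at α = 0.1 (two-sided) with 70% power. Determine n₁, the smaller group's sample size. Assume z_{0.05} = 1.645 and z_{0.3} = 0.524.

n₁ = 10

With allocation ratio k = n₂/n₁ = 2, Var(x̄₁−x̄₂) = σ²(1/n₁ + 1/(k·n₁)) = σ²·(k+1)/(k·n₁).
So n₁ = (1 + 1/k)·((z_{α/2} + z_β)/d)² = 1.500 × (2.169/0.86)².
n₁ = 1.500 × 6.36 = 9.5.
Round up: n₁ = 10, giving n₂ = 2 × 10 = 20.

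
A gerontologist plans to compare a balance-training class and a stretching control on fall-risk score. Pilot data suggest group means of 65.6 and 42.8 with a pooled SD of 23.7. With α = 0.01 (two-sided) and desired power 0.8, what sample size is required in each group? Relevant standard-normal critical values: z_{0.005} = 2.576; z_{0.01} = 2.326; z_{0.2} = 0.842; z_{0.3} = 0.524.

Cohen's d = |M₁ − M₂| / SD_pooled = |65.6 − 42.8| / 23.7 = 22.8 / 23.7 = 0.962.
For two independent groups with equal n: n = 2·((z_{α/2} + z_β) / d)².
z_{α/2} + z_β = 2.576 + 0.842 = 3.418.
n = 2 × (3.418 / 0.962)² = 2 × 3.553² = 2 × 12.62 = 25.2.
Round up to the next whole participant.

n = 26 per group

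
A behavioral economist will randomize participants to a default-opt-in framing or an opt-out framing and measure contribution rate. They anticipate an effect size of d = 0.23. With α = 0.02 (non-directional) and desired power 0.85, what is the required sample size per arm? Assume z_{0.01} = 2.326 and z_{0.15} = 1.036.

n = 428 per group

For two independent groups with equal n: n = 2·((z_{α/2} + z_β) / d)².
z_{α/2} + z_β = 2.326 + 1.036 = 3.362.
n = 2 × (3.362 / 0.23)² = 2 × 14.617² = 2 × 213.67 = 427.3.
Round up to the next whole participant.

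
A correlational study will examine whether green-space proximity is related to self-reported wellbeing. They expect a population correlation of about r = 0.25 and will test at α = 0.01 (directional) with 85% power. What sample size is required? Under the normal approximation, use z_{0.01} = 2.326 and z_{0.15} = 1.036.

Fisher's z: C = ½·ln((1+r)/(1−r)) = ½·ln(1.6667) = 0.2554.
n = ((z_{α} + z_β)/C)² + 3.
(2.326 + 1.036) / 0.2554 = 3.362 / 0.2554 = 13.164.
n = 13.164² + 3 = 173.28 + 3 = 176.3.
Round up.

n = 177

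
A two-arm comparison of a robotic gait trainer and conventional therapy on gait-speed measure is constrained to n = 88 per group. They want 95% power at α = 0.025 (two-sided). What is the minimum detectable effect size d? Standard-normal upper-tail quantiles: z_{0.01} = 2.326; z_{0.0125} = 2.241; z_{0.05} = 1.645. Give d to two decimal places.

d_min ≈ 0.59

For two independent groups of n = 88 each: d_min = (z_{α/2} + z_β)·√(2/n).
z-sum = 2.241 + 1.645 = 3.886.
d_min = 3.886 × √(2/88) = 3.886 × 0.1508 = 0.586.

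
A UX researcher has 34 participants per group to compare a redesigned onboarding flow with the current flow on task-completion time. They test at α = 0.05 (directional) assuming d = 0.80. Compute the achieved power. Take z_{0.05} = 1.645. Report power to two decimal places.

power ≈ 0.95

For two equal groups, power = Φ(d·√(n/2) − z_{α}).
d·√(n/2) = 0.80 × √(34/2) = 0.80 × 4.123 = 3.298.
z_β = 3.298 − 1.645 = 1.653.
Power = Φ(1.653) = 0.951.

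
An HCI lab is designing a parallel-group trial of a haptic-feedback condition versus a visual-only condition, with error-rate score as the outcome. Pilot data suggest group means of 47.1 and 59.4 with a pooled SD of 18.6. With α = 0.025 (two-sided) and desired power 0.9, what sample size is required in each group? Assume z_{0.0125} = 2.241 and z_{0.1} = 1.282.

Cohen's d = |M₁ − M₂| / SD_pooled = |47.1 − 59.4| / 18.6 = 12.3 / 18.6 = 0.661.
For two independent groups with equal n: n = 2·((z_{α/2} + z_β) / d)².
z_{α/2} + z_β = 2.241 + 1.282 = 3.523.
n = 2 × (3.523 / 0.661)² = 2 × 5.330² = 2 × 28.41 = 56.8.
Round up to the next whole participant.

n = 57 per group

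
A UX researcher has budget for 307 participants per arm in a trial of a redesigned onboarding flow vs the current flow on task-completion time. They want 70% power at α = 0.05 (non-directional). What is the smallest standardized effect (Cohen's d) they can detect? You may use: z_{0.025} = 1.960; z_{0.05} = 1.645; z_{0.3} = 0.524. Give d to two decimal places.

For two independent groups of n = 307 each: d_min = (z_{α/2} + z_β)·√(2/n).
z-sum = 1.960 + 0.524 = 2.484.
d_min = 2.484 × √(2/307) = 2.484 × 0.0807 = 0.200.

d_min ≈ 0.20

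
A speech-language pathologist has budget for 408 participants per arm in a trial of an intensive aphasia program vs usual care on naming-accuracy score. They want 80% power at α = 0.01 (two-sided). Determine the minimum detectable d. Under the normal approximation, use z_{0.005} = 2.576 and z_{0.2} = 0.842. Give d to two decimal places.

d_min ≈ 0.24

For two independent groups of n = 408 each: d_min = (z_{α/2} + z_β)·√(2/n).
z-sum = 2.576 + 0.842 = 3.418.
d_min = 3.418 × √(2/408) = 3.418 × 0.0700 = 0.239.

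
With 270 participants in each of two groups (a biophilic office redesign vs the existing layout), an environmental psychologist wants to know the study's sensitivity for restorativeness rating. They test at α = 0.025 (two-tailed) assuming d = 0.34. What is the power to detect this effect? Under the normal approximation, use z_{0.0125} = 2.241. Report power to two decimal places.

For two equal groups, power = Φ(d·√(n/2) − z_{α/2}).
d·√(n/2) = 0.34 × √(270/2) = 0.34 × 11.619 = 3.950.
z_β = 3.950 − 2.241 = 1.709.
Power = Φ(1.709) = 0.956.

power ≈ 0.96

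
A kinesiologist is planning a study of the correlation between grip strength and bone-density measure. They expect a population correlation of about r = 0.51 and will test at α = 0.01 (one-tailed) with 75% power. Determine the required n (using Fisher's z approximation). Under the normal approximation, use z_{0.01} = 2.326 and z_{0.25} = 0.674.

Fisher's z: C = ½·ln((1+r)/(1−r)) = ½·ln(3.0816) = 0.5627.
n = ((z_{α} + z_β)/C)² + 3.
(2.326 + 0.674) / 0.5627 = 3.000 / 0.5627 = 5.331.
n = 5.331² + 3 = 28.42 + 3 = 31.4.
Round up.

n = 32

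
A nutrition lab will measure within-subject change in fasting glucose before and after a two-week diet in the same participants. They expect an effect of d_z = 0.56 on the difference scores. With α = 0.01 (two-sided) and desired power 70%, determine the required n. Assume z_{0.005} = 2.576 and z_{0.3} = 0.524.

For a paired (one-sample on differences) test: n = ((z_{α/2} + z_β) / d)².
z_{α/2} + z_β = 2.576 + 0.524 = 3.100.
n = (3.100 / 0.56)² = 5.536² = 30.64.
Round up.

n = 31 pairs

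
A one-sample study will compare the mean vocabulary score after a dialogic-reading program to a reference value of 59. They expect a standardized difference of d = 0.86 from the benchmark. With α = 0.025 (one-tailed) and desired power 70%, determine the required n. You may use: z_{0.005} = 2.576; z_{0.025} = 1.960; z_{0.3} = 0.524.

n = 9

For a one-sample test: n = ((z_{α} + z_β) / d)².
z_{α} + z_β = 1.960 + 0.524 = 2.484.
n = (2.484 / 0.86)² = 2.888² = 8.34.
Round up.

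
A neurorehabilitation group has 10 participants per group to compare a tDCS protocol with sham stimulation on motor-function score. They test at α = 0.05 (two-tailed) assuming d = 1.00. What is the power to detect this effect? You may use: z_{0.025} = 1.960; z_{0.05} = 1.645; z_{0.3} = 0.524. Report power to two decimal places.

For two equal groups, power = Φ(d·√(n/2) − z_{α/2}).
d·√(n/2) = 1.00 × √(10/2) = 1.00 × 2.236 = 2.236.
z_β = 2.236 − 1.960 = 0.276.
Power = Φ(0.276) = 0.609.

power ≈ 0.61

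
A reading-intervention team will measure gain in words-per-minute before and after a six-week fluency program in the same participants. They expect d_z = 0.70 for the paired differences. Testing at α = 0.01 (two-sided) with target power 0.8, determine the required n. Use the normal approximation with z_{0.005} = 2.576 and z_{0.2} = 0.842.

For a paired (one-sample on differences) test: n = ((z_{α/2} + z_β) / d)².
z_{α/2} + z_β = 2.576 + 0.842 = 3.418.
n = (3.418 / 0.70)² = 4.883² = 23.84.
Round up.

n = 24 pairs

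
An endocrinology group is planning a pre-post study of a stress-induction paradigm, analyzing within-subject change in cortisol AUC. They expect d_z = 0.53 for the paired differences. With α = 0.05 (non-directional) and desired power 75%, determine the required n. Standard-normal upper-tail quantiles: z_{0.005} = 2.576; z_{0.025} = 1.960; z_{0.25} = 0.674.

For a paired (one-sample on differences) test: n = ((z_{α/2} + z_β) / d)².
z_{α/2} + z_β = 1.960 + 0.674 = 2.634.
n = (2.634 / 0.53)² = 4.970² = 24.70.
Round up.

n = 25 pairs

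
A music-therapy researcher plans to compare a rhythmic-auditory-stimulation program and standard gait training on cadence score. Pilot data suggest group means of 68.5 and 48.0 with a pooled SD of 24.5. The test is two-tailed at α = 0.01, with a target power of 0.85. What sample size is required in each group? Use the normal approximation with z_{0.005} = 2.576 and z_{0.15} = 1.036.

Cohen's d = |M₁ − M₂| / SD_pooled = |68.5 − 48.0| / 24.5 = 20.5 / 24.5 = 0.837.
For two independent groups with equal n: n = 2·((z_{α/2} + z_β) / d)².
z_{α/2} + z_β = 2.576 + 1.036 = 3.612.
n = 2 × (3.612 / 0.837)² = 2 × 4.315² = 2 × 18.62 = 37.2.
Round up to the next whole participant.

n = 38 per group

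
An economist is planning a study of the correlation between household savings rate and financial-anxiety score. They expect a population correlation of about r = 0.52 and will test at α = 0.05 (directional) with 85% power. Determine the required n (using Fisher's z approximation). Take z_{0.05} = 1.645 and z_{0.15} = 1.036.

n = 25

Fisher's z: C = ½·ln((1+r)/(1−r)) = ½·ln(3.1667) = 0.5763.
n = ((z_{α} + z_β)/C)² + 3.
(1.645 + 1.036) / 0.5763 = 2.681 / 0.5763 = 4.652.
n = 4.652² + 3 = 21.64 + 3 = 24.6.
Round up.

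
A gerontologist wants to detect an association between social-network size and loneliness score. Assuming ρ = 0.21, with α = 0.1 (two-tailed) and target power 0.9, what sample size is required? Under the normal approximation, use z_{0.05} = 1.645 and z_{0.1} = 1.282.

Fisher's z: C = ½·ln((1+r)/(1−r)) = ½·ln(1.5316) = 0.2132.
n = ((z_{α/2} + z_β)/C)² + 3.
(1.645 + 1.282) / 0.2132 = 2.927 / 0.2132 = 13.729.
n = 13.729² + 3 = 188.48 + 3 = 191.5.
Round up.

n = 192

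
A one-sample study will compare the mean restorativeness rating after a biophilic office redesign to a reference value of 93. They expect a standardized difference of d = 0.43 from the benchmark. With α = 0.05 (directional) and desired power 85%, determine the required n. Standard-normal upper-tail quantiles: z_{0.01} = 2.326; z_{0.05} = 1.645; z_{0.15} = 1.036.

n = 39

For a one-sample test: n = ((z_{α} + z_β) / d)².
z_{α} + z_β = 1.645 + 1.036 = 2.681.
n = (2.681 / 0.43)² = 6.235² = 38.87.
Round up.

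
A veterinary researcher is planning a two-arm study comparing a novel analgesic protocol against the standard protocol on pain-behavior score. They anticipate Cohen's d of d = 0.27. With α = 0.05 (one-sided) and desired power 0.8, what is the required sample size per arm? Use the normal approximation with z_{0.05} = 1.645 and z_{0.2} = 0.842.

For two independent groups with equal n: n = 2·((z_{α} + z_β) / d)².
z_{α} + z_β = 1.645 + 0.842 = 2.487.
n = 2 × (2.487 / 0.27)² = 2 × 9.211² = 2 × 84.84 = 169.7.
Round up to the next whole participant.

n = 170 per group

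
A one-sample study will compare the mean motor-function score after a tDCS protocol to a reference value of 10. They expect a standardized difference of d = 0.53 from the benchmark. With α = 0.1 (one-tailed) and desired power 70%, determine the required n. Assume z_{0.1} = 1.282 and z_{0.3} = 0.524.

For a one-sample test: n = ((z_{α} + z_β) / d)².
z_{α} + z_β = 1.282 + 0.524 = 1.806.
n = (1.806 / 0.53)² = 3.408² = 11.61.
Round up.

n = 12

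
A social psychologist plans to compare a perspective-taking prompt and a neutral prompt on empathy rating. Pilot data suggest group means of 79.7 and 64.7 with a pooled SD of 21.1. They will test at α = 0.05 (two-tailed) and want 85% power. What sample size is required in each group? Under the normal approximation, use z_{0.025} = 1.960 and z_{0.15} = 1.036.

Cohen's d = |M₁ − M₂| / SD_pooled = |79.7 − 64.7| / 21.1 = 15.0 / 21.1 = 0.711.
For two independent groups with equal n: n = 2·((z_{α/2} + z_β) / d)².
z_{α/2} + z_β = 1.960 + 1.036 = 2.996.
n = 2 × (2.996 / 0.711)² = 2 × 4.214² = 2 × 17.76 = 35.5.
Round up to the next whole participant.

n = 36 per group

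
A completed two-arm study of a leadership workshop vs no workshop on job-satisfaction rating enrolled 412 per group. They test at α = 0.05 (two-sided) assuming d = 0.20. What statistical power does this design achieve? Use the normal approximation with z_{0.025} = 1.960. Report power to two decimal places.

power ≈ 0.82

For two equal groups, power = Φ(d·√(n/2) − z_{α/2}).
d·√(n/2) = 0.20 × √(412/2) = 0.20 × 14.353 = 2.871.
z_β = 2.871 − 1.960 = 0.911.
Power = Φ(0.911) = 0.819.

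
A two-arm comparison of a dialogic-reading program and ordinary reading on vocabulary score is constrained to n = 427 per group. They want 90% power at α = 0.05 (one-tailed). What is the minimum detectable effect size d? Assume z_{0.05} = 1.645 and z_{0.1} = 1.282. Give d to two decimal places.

For two independent groups of n = 427 each: d_min = (z_{α} + z_β)·√(2/n).
z-sum = 1.645 + 1.282 = 2.927.
d_min = 2.927 × √(2/427) = 2.927 × 0.0684 = 0.200.

d_min ≈ 0.20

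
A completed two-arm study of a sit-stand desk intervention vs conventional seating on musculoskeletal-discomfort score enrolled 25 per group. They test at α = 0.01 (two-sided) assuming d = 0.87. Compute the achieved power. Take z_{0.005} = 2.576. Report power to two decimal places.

power ≈ 0.69

For two equal groups, power = Φ(d·√(n/2) − z_{α/2}).
d·√(n/2) = 0.87 × √(25/2) = 0.87 × 3.536 = 3.076.
z_β = 3.076 − 2.576 = 0.500.
Power = Φ(0.500) = 0.691.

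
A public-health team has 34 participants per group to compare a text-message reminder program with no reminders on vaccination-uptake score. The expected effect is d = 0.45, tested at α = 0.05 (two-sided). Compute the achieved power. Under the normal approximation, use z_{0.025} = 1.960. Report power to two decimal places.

power ≈ 0.46

For two equal groups, power = Φ(d·√(n/2) − z_{α/2}).
d·√(n/2) = 0.45 × √(34/2) = 0.45 × 4.123 = 1.855.
z_β = 1.855 − 1.960 = -0.105.
Power = Φ(-0.105) = 0.458.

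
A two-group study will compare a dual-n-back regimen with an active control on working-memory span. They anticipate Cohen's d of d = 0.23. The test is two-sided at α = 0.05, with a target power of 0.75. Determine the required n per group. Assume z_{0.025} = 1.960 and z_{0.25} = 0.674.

n = 263 per group

For two independent groups with equal n: n = 2·((z_{α/2} + z_β) / d)².
z_{α/2} + z_β = 1.960 + 0.674 = 2.634.
n = 2 × (2.634 / 0.23)² = 2 × 11.452² = 2 × 131.15 = 262.3.
Round up to the next whole participant.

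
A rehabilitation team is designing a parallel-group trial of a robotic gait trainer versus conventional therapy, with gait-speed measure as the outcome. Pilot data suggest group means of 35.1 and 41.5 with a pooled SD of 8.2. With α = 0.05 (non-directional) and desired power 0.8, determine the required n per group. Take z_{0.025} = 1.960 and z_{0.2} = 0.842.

n = 26 per group

Cohen's d = |M₁ − M₂| / SD_pooled = |35.1 − 41.5| / 8.2 = 6.4 / 8.2 = 0.780.
For two independent groups with equal n: n = 2·((z_{α/2} + z_β) / d)².
z_{α/2} + z_β = 1.960 + 0.842 = 2.802.
n = 2 × (2.802 / 0.780)² = 2 × 3.592² = 2 × 12.90 = 25.8.
Round up to the next whole participant.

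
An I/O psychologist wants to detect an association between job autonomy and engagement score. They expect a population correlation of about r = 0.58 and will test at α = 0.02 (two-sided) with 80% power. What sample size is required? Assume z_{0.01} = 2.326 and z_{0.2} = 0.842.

n = 26

Fisher's z: C = ½·ln((1+r)/(1−r)) = ½·ln(3.7619) = 0.6625.
n = ((z_{α/2} + z_β)/C)² + 3.
(2.326 + 0.842) / 0.6625 = 3.168 / 0.6625 = 4.782.
n = 4.782² + 3 = 22.87 + 3 = 25.9.
Round up.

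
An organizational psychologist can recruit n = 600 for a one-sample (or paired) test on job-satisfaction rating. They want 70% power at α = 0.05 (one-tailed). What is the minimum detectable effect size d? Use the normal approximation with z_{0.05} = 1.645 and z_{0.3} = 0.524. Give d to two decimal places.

For a single sample (or paired design) of n = 600: d_min = (z_{α} + z_β)/√n.
z-sum = 1.645 + 0.524 = 2.169.
d_min = 2.169 / √600 = 2.169 / 24.495 = 0.089.

d_min ≈ 0.09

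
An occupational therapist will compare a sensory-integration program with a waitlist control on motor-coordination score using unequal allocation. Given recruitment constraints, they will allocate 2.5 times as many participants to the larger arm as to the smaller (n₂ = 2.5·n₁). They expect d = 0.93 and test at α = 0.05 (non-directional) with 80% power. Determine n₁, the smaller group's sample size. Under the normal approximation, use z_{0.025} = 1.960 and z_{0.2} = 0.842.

With allocation ratio k = n₂/n₁ = 2.5, Var(x̄₁−x̄₂) = σ²(1/n₁ + 1/(k·n₁)) = σ²·(k+1)/(k·n₁).
So n₁ = (1 + 1/k)·((z_{α/2} + z_β)/d)² = 1.400 × (2.802/0.93)².
n₁ = 1.400 × 9.08 = 12.7.
Round up: n₁ = 13, giving n₂ = ⌈2.5 × 13⌉ = ⌈32.5⌉ = 33.

n₁ = 13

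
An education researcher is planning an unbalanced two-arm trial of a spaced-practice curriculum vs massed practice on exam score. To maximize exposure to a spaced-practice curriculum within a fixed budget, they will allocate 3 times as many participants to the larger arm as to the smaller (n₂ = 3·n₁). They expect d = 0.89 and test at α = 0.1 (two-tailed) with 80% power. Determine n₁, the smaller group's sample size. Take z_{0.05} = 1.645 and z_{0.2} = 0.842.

With allocation ratio k = n₂/n₁ = 3, Var(x̄₁−x̄₂) = σ²(1/n₁ + 1/(k·n₁)) = σ²·(k+1)/(k·n₁).
So n₁ = (1 + 1/k)·((z_{α/2} + z_β)/d)² = 1.333 × (2.487/0.89)².
n₁ = 1.333 × 7.81 = 10.4.
Round up: n₁ = 11, giving n₂ = 3 × 11 = 33.

n₁ = 11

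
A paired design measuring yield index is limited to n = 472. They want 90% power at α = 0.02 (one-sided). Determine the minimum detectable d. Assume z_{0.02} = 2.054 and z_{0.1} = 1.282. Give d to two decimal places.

d_min ≈ 0.15

For a single sample (or paired design) of n = 472: d_min = (z_{α} + z_β)/√n.
z-sum = 2.054 + 1.282 = 3.336.
d_min = 3.336 / √472 = 3.336 / 21.726 = 0.154.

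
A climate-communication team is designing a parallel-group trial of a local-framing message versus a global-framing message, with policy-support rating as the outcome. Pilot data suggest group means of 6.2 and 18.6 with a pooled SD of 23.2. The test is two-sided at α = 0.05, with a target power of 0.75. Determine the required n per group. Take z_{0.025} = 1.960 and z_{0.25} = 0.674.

n = 49 per group

Cohen's d = |M₁ − M₂| / SD_pooled = |6.2 − 18.6| / 23.2 = 12.4 / 23.2 = 0.534.
For two independent groups with equal n: n = 2·((z_{α/2} + z_β) / d)².
z_{α/2} + z_β = 1.960 + 0.674 = 2.634.
n = 2 × (2.634 / 0.534)² = 2 × 4.933² = 2 × 24.33 = 48.7.
Round up to the next whole participant.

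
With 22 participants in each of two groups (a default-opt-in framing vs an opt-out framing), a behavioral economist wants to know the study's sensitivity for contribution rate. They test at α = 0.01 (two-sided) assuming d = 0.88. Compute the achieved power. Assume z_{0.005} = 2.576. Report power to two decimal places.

For two equal groups, power = Φ(d·√(n/2) − z_{α/2}).
d·√(n/2) = 0.88 × √(22/2) = 0.88 × 3.317 = 2.919.
z_β = 2.919 − 2.576 = 0.343.
Power = Φ(0.343) = 0.634.

power ≈ 0.63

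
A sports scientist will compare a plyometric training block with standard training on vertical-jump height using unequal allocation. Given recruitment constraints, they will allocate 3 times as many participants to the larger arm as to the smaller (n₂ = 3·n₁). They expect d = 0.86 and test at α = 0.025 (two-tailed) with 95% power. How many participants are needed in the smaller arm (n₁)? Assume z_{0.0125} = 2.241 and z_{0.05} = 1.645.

With allocation ratio k = n₂/n₁ = 3, Var(x̄₁−x̄₂) = σ²(1/n₁ + 1/(k·n₁)) = σ²·(k+1)/(k·n₁).
So n₁ = (1 + 1/k)·((z_{α/2} + z_β)/d)² = 1.333 × (3.886/0.86)².
n₁ = 1.333 × 20.42 = 27.2.
Round up: n₁ = 28, giving n₂ = 3 × 28 = 84.

n₁ = 28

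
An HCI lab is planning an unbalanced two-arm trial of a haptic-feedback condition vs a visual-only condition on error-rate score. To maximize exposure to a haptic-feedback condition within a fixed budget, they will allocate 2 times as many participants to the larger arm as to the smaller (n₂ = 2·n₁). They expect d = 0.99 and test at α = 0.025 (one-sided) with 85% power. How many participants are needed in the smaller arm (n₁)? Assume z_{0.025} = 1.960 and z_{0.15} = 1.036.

n₁ = 14

With allocation ratio k = n₂/n₁ = 2, Var(x̄₁−x̄₂) = σ²(1/n₁ + 1/(k·n₁)) = σ²·(k+1)/(k·n₁).
So n₁ = (1 + 1/k)·((z_{α} + z_β)/d)² = 1.500 × (2.996/0.99)².
n₁ = 1.500 × 9.16 = 13.7.
Round up: n₁ = 14, giving n₂ = 2 × 14 = 28.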